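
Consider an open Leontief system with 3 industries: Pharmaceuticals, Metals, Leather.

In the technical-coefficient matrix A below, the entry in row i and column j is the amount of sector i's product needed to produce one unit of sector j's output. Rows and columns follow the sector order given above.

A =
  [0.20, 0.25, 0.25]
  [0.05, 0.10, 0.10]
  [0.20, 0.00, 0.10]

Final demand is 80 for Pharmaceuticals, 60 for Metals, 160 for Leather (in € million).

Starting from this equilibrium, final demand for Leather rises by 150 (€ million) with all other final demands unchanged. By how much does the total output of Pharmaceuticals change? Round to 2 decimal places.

Δx_P = 63.91

I − A =
  [   0.80    -0.25    -0.25]
  [  -0.05     0.90    -0.10]
  [  -0.20     0.00     0.90]
Cofactors of I−A, C_ij = (−1)^(i+j)·(minor ij) (rows/columns in the sector order above):
  C_11 = (0.90)(0.90) − (-0.10)(0.00) = 0.8100
  C_12 = −[(-0.05)(0.90) − (-0.10)(-0.20)] = 0.0650
  C_13 = (-0.05)(0.00) − (0.90)(-0.20) = 0.1800
  C_21 = −[(-0.25)(0.90) − (-0.25)(0.00)] = 0.2250
  C_22 = (0.80)(0.90) − (-0.25)(-0.20) = 0.6700
  C_23 = −[(0.80)(0.00) − (-0.25)(-0.20)] = 0.0500
  C_31 = (-0.25)(-0.10) − (-0.25)(0.90) = 0.2500
  C_32 = −[(0.80)(-0.10) − (-0.25)(-0.05)] = 0.0925
  C_33 = (0.80)(0.90) − (-0.25)(-0.05) = 0.7075
det(I−A) = Σ_j (I−A)_1j·C_1j = (0.80)(0.8100) + (-0.25)(0.0650) + (-0.25)(0.1800) = 0.58675
adj(I−A) = Cᵀ =
  [ 0.8100   0.2250   0.2500]
  [ 0.0650   0.6700   0.0925]
  [ 0.1800   0.0500   0.7075]
(I − A)⁻¹ = adj(I−A) / det(I−A) ≈
  [   1.3805     0.3835     0.4261]
  [   0.1108     1.1419     0.1576]
  [   0.3068     0.0852     1.2058]
Δx = (I − A)⁻¹ Δd with Δd having +150 in the Leather component and 0 elsewhere.
So Δx_P = L_PL · (+150), where L_PL = adj(I−A)_PL / det(I−A) = 0.2500 / 0.58675.
Δx_P = 0.2500 × (+150) / 0.58675 = 37.50 / 0.58675 ≈ 63.91.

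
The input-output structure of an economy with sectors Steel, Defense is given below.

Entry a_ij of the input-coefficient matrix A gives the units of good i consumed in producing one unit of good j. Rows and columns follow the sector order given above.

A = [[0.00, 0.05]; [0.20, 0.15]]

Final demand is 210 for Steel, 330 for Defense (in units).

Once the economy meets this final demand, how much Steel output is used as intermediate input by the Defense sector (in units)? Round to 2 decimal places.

z_12 = 22.14

I − A =
  [   1.00    -0.05]
  [  -0.20     0.85]
det(I−A) = (1.00)(0.85) − (-0.05)(-0.20) = 0.8400
adj(I−A) = [[0.85, 0.05], [0.20, 1.00]]
(I − A)⁻¹ = adj(I−A) / det(I−A) ≈
  [   1.0119     0.0595]
  [   0.2381     1.1905]
First solve x = (I − A)⁻¹ d = adj(I−A)·d / det(I−A); in particular x_2 = (0.20·210 + 1.00·330) / 0.8400 = 372.00 / 0.8400 ≈ 442.8571.
Intermediate flow from 1 to 2: z_12 = a_12 · x_2 = 0.05 × 372.00 / 0.8400 = 18.60 / 0.8400 ≈ 22.14.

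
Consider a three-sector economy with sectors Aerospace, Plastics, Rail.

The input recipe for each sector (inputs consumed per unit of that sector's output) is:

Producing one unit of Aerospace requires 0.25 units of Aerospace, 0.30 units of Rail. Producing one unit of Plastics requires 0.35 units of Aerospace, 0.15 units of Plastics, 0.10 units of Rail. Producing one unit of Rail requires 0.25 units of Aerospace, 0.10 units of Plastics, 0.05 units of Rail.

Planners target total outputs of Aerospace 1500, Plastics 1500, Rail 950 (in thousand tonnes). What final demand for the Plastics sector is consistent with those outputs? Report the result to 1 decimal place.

d_2 = 1180.0

I − A =
  [   0.75    -0.35    -0.25]
  [   0.00     0.85    -0.10]
  [  -0.30    -0.10     0.95]
d = (I − A) x:
  d_1 = (+0.75)·1500 + (-0.35)·1500 + (-0.25)·950 = 362.5
  d_2 = (+0.00)·1500 + (+0.85)·1500 + (-0.10)·950 = 1180.0
  d_3 = (-0.30)·1500 + (-0.10)·1500 + (+0.95)·950 = 302.5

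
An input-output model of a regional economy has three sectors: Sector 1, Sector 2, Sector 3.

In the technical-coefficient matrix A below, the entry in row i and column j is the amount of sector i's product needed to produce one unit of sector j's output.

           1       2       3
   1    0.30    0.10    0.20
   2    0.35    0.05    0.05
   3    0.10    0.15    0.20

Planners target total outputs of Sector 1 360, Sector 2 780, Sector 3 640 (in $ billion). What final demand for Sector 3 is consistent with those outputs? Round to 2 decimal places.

d_3 = 359.00

I − A =
  [   0.70    -0.10    -0.20]
  [  -0.35     0.95    -0.05]
  [  -0.10    -0.15     0.80]
d = (I − A) x:
  d_1 = (+0.70)·360 + (-0.10)·780 + (-0.20)·640 = 46.00
  d_2 = (-0.35)·360 + (+0.95)·780 + (-0.05)·640 = 583.00
  d_3 = (-0.10)·360 + (-0.15)·780 + (+0.80)·640 = 359.00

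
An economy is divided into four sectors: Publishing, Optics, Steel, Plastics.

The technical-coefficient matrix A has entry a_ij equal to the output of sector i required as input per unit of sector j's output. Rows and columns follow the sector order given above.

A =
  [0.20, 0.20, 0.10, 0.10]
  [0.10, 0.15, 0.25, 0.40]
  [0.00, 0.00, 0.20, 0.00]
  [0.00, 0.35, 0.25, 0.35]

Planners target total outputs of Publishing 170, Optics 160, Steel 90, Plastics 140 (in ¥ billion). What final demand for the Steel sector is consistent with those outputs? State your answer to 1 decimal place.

I − A =
  [   0.80    -0.20    -0.10    -0.10]
  [  -0.10     0.85    -0.25    -0.40]
  [   0.00     0.00     0.80     0.00]
  [   0.00    -0.35    -0.25     0.65]
d = (I − A) x:
  d_1 = (+0.80)·170 + (-0.20)·160 + (-0.10)·90 + (-0.10)·140 = 81.0
  d_2 = (-0.10)·170 + (+0.85)·160 + (-0.25)·90 + (-0.40)·140 = 40.5
  d_3 = (+0.00)·170 + (+0.00)·160 + (+0.80)·90 + (+0.00)·140 = 72.0
  d_4 = (+0.00)·170 + (-0.35)·160 + (-0.25)·90 + (+0.65)·140 = 12.5

d_3 = 72.0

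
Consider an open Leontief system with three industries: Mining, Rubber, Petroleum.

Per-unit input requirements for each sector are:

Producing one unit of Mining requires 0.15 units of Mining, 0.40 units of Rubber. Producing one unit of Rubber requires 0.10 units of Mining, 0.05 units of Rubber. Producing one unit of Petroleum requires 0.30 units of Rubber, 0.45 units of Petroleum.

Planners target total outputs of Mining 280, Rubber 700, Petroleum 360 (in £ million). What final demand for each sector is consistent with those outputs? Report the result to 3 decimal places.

I − A =
  [   0.85    -0.10     0.00]
  [  -0.40     0.95    -0.30]
  [   0.00     0.00     0.55]
d = (I − A) x:
  d_1 = (+0.85)·280 + (-0.10)·700 + (+0.00)·360 = 168.000
  d_2 = (-0.40)·280 + (+0.95)·700 + (-0.30)·360 = 445.000
  d_3 = (+0.00)·280 + (+0.00)·700 + (+0.55)·360 = 198.000

d_1 = 168.000, d_2 = 445.000, d_3 = 198.000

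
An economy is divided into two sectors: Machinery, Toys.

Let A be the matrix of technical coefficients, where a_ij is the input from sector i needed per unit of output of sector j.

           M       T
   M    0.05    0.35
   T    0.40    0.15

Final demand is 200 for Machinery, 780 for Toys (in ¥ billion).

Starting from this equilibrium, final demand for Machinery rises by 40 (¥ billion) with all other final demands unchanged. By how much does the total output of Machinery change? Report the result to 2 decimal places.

Δx_M = 50.94

I − A =
  [   0.95    -0.35]
  [  -0.40     0.85]
det(I−A) = (0.95)(0.85) − (-0.35)(-0.40) = 0.6675
adj(I−A) = [[0.85, 0.35], [0.40, 0.95]]
(I − A)⁻¹ = adj(I−A) / det(I−A) ≈
  [   1.2734     0.5243]
  [   0.5993     1.4232]
Δx = (I − A)⁻¹ Δd with Δd having +40 in the Machinery component and 0 elsewhere.
So Δx_M = L_MM · (+40), where L_MM = adj(I−A)_MM / det(I−A) = 0.85 / 0.6675.
Δx_M = 0.85 × (+40) / 0.6675 = 34.00 / 0.6675 ≈ 50.94.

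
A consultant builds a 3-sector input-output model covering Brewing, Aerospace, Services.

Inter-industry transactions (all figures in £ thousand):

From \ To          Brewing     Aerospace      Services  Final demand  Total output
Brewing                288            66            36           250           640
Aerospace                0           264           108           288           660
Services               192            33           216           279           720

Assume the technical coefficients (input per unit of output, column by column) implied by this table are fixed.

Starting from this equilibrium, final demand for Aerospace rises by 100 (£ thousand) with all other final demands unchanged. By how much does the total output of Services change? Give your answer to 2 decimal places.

Δx_S = 26.95

Technical coefficients a_ij = z_ij / X_j:
  a_BB = 288/640 = 0.45, a_AB = 0/640 = 0.00, a_SB = 192/640 = 0.30
  a_BA = 66/660 = 0.10, a_AA = 264/660 = 0.40, a_SA = 33/660 = 0.05
  a_BS = 36/720 = 0.05, a_AS = 108/720 = 0.15, a_SS = 216/720 = 0.30
I − A =
  [   0.55    -0.10    -0.05]
  [   0.00     0.60    -0.15]
  [  -0.30    -0.05     0.70]
Cofactors of I−A, C_ij = (−1)^(i+j)·(minor ij) (rows/columns in the sector order above):
  C_11 = (0.60)(0.70) − (-0.15)(-0.05) = 0.4125
  C_12 = −[(0.00)(0.70) − (-0.15)(-0.30)] = 0.0450
  C_13 = (0.00)(-0.05) − (0.60)(-0.30) = 0.1800
  C_21 = −[(-0.10)(0.70) − (-0.05)(-0.05)] = 0.0725
  C_22 = (0.55)(0.70) − (-0.05)(-0.30) = 0.3700
  C_23 = −[(0.55)(-0.05) − (-0.10)(-0.30)] = 0.0575
  C_31 = (-0.10)(-0.15) − (-0.05)(0.60) = 0.0450
  C_32 = −[(0.55)(-0.15) − (-0.05)(0.00)] = 0.0825
  C_33 = (0.55)(0.60) − (-0.10)(0.00) = 0.3300
det(I−A) = Σ_j (I−A)_1j·C_1j = (0.55)(0.4125) + (-0.10)(0.0450) + (-0.05)(0.1800) = 0.213375
adj(I−A) = Cᵀ =
  [ 0.4125   0.0725   0.0450]
  [ 0.0450   0.3700   0.0825]
  [ 0.1800   0.0575   0.3300]
(I − A)⁻¹ = adj(I−A) / det(I−A) ≈
  [   1.9332     0.3398     0.2109]
  [   0.2109     1.7340     0.3866]
  [   0.8436     0.2695     1.5466]
Δx = (I − A)⁻¹ Δd with Δd having +100 in the Aerospace component and 0 elsewhere.
So Δx_S = L_SA · (+100), where L_SA = adj(I−A)_SA / det(I−A) = 0.0575 / 0.213375.
Δx_S = 0.0575 × (+100) / 0.213375 = 5.75 / 0.213375 ≈ 26.95.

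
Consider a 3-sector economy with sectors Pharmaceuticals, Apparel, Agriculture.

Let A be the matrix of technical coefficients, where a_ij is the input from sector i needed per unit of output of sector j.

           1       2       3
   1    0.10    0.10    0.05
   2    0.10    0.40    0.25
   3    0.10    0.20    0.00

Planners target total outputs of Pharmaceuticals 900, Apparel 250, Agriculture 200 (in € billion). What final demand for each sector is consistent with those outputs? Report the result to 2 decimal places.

d_1 = 775.00, d_2 = 10.00, d_3 = 60.00

I − A =
  [   0.90    -0.10    -0.05]
  [  -0.10     0.60    -0.25]
  [  -0.10    -0.20     1.00]
d = (I − A) x:
  d_1 = (+0.90)·900 + (-0.10)·250 + (-0.05)·200 = 775.00
  d_2 = (-0.10)·900 + (+0.60)·250 + (-0.25)·200 = 10.00
  d_3 = (-0.10)·900 + (-0.20)·250 + (+1.00)·200 = 60.00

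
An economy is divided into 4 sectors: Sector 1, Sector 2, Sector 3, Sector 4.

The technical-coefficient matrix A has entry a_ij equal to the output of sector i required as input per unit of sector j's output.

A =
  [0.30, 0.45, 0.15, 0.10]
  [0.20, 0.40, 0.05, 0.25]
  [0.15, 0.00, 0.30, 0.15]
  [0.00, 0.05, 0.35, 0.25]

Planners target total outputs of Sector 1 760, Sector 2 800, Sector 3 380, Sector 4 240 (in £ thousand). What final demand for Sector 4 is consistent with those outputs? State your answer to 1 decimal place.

I − A =
  [   0.70    -0.45    -0.15    -0.10]
  [  -0.20     0.60    -0.05    -0.25]
  [  -0.15     0.00     0.70    -0.15]
  [   0.00    -0.05    -0.35     0.75]
d = (I − A) x:
  d_1 = (+0.70)·760 + (-0.45)·800 + (-0.15)·380 + (-0.10)·240 = 91.0
  d_2 = (-0.20)·760 + (+0.60)·800 + (-0.05)·380 + (-0.25)·240 = 249.0
  d_3 = (-0.15)·760 + (+0.00)·800 + (+0.70)·380 + (-0.15)·240 = 116.0
  d_4 = (+0.00)·760 + (-0.05)·800 + (-0.35)·380 + (+0.75)·240 = 7.0

d_4 = 7.0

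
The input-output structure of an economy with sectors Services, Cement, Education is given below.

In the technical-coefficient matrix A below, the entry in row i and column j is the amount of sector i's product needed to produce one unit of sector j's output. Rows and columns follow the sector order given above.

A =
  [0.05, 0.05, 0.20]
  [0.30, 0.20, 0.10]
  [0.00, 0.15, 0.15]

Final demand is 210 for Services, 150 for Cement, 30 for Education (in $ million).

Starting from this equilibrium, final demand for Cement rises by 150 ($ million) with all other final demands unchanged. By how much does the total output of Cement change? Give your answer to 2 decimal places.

I − A =
  [   0.95    -0.05    -0.20]
  [  -0.30     0.80    -0.10]
  [   0.00    -0.15     0.85]
Cofactors of I−A, C_ij = (−1)^(i+j)·(minor ij) (rows/columns in the sector order above):
  C_11 = (0.80)(0.85) − (-0.10)(-0.15) = 0.6650
  C_12 = −[(-0.30)(0.85) − (-0.10)(0.00)] = 0.2550
  C_13 = (-0.30)(-0.15) − (0.80)(0.00) = 0.0450
  C_21 = −[(-0.05)(0.85) − (-0.20)(-0.15)] = 0.0725
  C_22 = (0.95)(0.85) − (-0.20)(0.00) = 0.8075
  C_23 = −[(0.95)(-0.15) − (-0.05)(0.00)] = 0.1425
  C_31 = (-0.05)(-0.10) − (-0.20)(0.80) = 0.1650
  C_32 = −[(0.95)(-0.10) − (-0.20)(-0.30)] = 0.1550
  C_33 = (0.95)(0.80) − (-0.05)(-0.30) = 0.7450
det(I−A) = Σ_j (I−A)_1j·C_1j = (0.95)(0.6650) + (-0.05)(0.2550) + (-0.20)(0.0450) = 0.6100
adj(I−A) = Cᵀ =
  [ 0.6650   0.0725   0.1650]
  [ 0.2550   0.8075   0.1550]
  [ 0.0450   0.1425   0.7450]
(I − A)⁻¹ = adj(I−A) / det(I−A) ≈
  [   1.0902     0.1189     0.2705]
  [   0.4180     1.3238     0.2541]
  [   0.0738     0.2336     1.2213]
Δx = (I − A)⁻¹ Δd with Δd having +150 in the Cement component and 0 elsewhere.
So Δx_2 = L_22 · (+150), where L_22 = adj(I−A)_22 / det(I−A) = 0.8075 / 0.6100.
Δx_2 = 0.8075 × (+150) / 0.6100 = 121.125 / 0.6100 ≈ 198.57.

Δx_2 = 198.57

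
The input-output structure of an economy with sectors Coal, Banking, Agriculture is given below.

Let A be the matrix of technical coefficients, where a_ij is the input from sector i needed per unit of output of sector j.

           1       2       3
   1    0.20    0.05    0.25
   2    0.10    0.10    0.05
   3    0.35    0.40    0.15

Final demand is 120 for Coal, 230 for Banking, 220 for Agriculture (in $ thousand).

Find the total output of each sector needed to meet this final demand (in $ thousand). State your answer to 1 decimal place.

I − A =
  [   0.80    -0.05    -0.25]
  [  -0.10     0.90    -0.05]
  [  -0.35    -0.40     0.85]
Cofactors of I−A, C_ij = (−1)^(i+j)·(minor ij) (rows/columns in the sector order above):
  C_11 = (0.90)(0.85) − (-0.05)(-0.40) = 0.7450
  C_12 = −[(-0.10)(0.85) − (-0.05)(-0.35)] = 0.1025
  C_13 = (-0.10)(-0.40) − (0.90)(-0.35) = 0.3550
  C_21 = −[(-0.05)(0.85) − (-0.25)(-0.40)] = 0.1425
  C_22 = (0.80)(0.85) − (-0.25)(-0.35) = 0.5925
  C_23 = −[(0.80)(-0.40) − (-0.05)(-0.35)] = 0.3375
  C_31 = (-0.05)(-0.05) − (-0.25)(0.90) = 0.2275
  C_32 = −[(0.80)(-0.05) − (-0.25)(-0.10)] = 0.0650
  C_33 = (0.80)(0.90) − (-0.05)(-0.10) = 0.7150
det(I−A) = Σ_j (I−A)_1j·C_1j = (0.80)(0.7450) + (-0.05)(0.1025) + (-0.25)(0.3550) = 0.502125
adj(I−A) = Cᵀ =
  [ 0.7450   0.1425   0.2275]
  [ 0.1025   0.5925   0.0650]
  [ 0.3550   0.3375   0.7150]
(I − A)⁻¹ = adj(I−A) / det(I−A) ≈
  [   1.4837     0.2838     0.4531]
  [   0.2041     1.1800     0.1294]
  [   0.7070     0.6721     1.4239]
x = (I − A)⁻¹ d = adj(I−A)·d / det(I−A), with det(I−A) = 0.502125:
  x_1 = (0.7450·120 + 0.1425·230 + 0.2275·220) / 0.502125 = 172.225 / 0.502125 ≈ 343.0
  x_2 = (0.1025·120 + 0.5925·230 + 0.0650·220) / 0.502125 = 162.875 / 0.502125 ≈ 324.4
  x_3 = (0.3550·120 + 0.3375·230 + 0.7150·220) / 0.502125 = 277.525 / 0.502125 ≈ 552.7

x_1 = 343.0, x_2 = 324.4, x_3 = 552.7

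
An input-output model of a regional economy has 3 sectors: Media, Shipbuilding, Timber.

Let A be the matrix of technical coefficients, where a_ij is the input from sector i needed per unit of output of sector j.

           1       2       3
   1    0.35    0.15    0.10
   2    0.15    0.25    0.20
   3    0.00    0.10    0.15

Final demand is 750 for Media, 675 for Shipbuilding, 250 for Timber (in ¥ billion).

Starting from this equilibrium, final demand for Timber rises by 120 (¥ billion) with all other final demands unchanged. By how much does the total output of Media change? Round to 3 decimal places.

I − A =
  [   0.65    -0.15    -0.10]
  [  -0.15     0.75    -0.20]
  [   0.00    -0.10     0.85]
Cofactors of I−A, C_ij = (−1)^(i+j)·(minor ij) (rows/columns in the sector order above):
  C_11 = (0.75)(0.85) − (-0.20)(-0.10) = 0.6175
  C_12 = −[(-0.15)(0.85) − (-0.20)(0.00)] = 0.1275
  C_13 = (-0.15)(-0.10) − (0.75)(0.00) = 0.0150
  C_21 = −[(-0.15)(0.85) − (-0.10)(-0.10)] = 0.1375
  C_22 = (0.65)(0.85) − (-0.10)(0.00) = 0.5525
  C_23 = −[(0.65)(-0.10) − (-0.15)(0.00)] = 0.0650
  C_31 = (-0.15)(-0.20) − (-0.10)(0.75) = 0.1050
  C_32 = −[(0.65)(-0.20) − (-0.10)(-0.15)] = 0.1450
  C_33 = (0.65)(0.75) − (-0.15)(-0.15) = 0.4650
det(I−A) = Σ_j (I−A)_1j·C_1j = (0.65)(0.6175) + (-0.15)(0.1275) + (-0.10)(0.0150) = 0.38075
adj(I−A) = Cᵀ =
  [ 0.6175   0.1375   0.1050]
  [ 0.1275   0.5525   0.1450]
  [ 0.0150   0.0650   0.4650]
(I − A)⁻¹ = adj(I−A) / det(I−A) ≈
  [   1.6218     0.3611     0.2758]
  [   0.3349     1.4511     0.3808]
  [   0.0394     0.1707     1.2213]
Δx = (I − A)⁻¹ Δd with Δd having +120 in the Timber component and 0 elsewhere.
So Δx_1 = L_13 · (+120), where L_13 = adj(I−A)_13 / det(I−A) = 0.1050 / 0.38075.
Δx_1 = 0.1050 × (+120) / 0.38075 = 12.60 / 0.38075 ≈ 33.093.

Δx_1 = 33.093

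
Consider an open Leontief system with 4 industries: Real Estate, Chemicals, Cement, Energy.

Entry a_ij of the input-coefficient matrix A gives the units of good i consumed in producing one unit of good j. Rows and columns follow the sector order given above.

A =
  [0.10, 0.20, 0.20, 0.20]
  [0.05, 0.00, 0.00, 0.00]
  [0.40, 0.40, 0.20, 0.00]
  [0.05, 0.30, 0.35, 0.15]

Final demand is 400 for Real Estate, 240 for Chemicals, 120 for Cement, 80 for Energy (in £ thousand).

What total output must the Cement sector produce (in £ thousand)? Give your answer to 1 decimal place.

I − A =
  [   0.90    -0.20    -0.20    -0.20]
  [  -0.05     1.00     0.00     0.00]
  [  -0.40    -0.40     0.80     0.00]
  [  -0.05    -0.30    -0.35     0.85]
Compute the cofactors C_ij = (−1)^(i+j)·(3×3 minor ij) of I−A; the adjugate is their transpose:
adj(I−A) = Cᵀ =
  [ 0.6800   0.2800   0.2400   0.1600]
  [ 0.0340   0.5080   0.0120   0.0080]
  [ 0.3570   0.3940   0.7435   0.0840]
  [ 0.1990   0.3580   0.3245   0.6280]
det(I−A) = Σ_j (I−A)_1j·C_1j = (0.90)(0.6800) + (-0.20)(0.0340) + (-0.20)(0.3570) + (-0.20)(0.1990) = 0.4940
(I − A)⁻¹ = adj(I−A) / det(I−A) ≈
  [   1.3765     0.5668     0.4858     0.3239]
  [   0.0688     1.0283     0.0243     0.0162]
  [   0.7227     0.7976     1.5051     0.1700]
  [   0.4028     0.7247     0.6569     1.2713]
x = (I − A)⁻¹ d = adj(I−A)·d / det(I−A), with det(I−A) = 0.4940:
  x_1 = (0.6800·400 + 0.2800·240 + 0.2400·120 + 0.1600·80) / 0.4940 = 380.80 / 0.4940 ≈ 770.9
  x_2 = (0.0340·400 + 0.5080·240 + 0.0120·120 + 0.0080·80) / 0.4940 = 137.60 / 0.4940 ≈ 278.5
  x_3 = (0.3570·400 + 0.3940·240 + 0.7435·120 + 0.0840·80) / 0.4940 = 333.30 / 0.4940 ≈ 674.7
  x_4 = (0.1990·400 + 0.3580·240 + 0.3245·120 + 0.6280·80) / 0.4940 = 254.70 / 0.4940 ≈ 515.6

x_3 = 674.7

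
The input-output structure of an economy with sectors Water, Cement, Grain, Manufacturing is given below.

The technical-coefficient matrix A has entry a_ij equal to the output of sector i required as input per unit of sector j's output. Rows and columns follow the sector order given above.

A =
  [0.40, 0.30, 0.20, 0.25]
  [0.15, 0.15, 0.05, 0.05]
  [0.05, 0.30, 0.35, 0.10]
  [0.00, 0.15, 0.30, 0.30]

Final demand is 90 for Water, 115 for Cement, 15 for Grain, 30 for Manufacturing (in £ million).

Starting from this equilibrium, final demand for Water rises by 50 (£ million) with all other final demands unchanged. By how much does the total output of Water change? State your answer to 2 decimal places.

Δx_1 = 105.42

I − A =
  [   0.60    -0.30    -0.20    -0.25]
  [  -0.15     0.85    -0.05    -0.05]
  [  -0.05    -0.30     0.65    -0.10]
  [   0.00    -0.15    -0.30     0.70]
Compute the cofactors C_ij = (−1)^(i+j)·(3×3 minor ij) of I−A; the adjugate is their transpose:
adj(I−A) = Cᵀ =
  [ 0.340625   0.219375   0.198125   0.165625]
  [ 0.066250   0.244250   0.062250   0.050000]
  [ 0.063125   0.147375   0.315375   0.078125]
  [ 0.041250   0.115500   0.148500   0.275000]
det(I−A) = Σ_j (I−A)_1j·C_1j = (0.60)(0.340625) + (-0.30)(0.066250) + (-0.20)(0.063125) + (-0.25)(0.041250) = 0.1615625
(I − A)⁻¹ = adj(I−A) / det(I−A) ≈
  [   2.1083     1.3578     1.2263     1.0251]
  [   0.4101     1.5118     0.3853     0.3095]
  [   0.3907     0.9122     1.9520     0.4836]
  [   0.2553     0.7149     0.9191     1.7021]
Δx = (I − A)⁻¹ Δd with Δd having +50 in the Water component and 0 elsewhere.
So Δx_1 = L_11 · (+50), where L_11 = adj(I−A)_11 / det(I−A) = 0.340625 / 0.1615625.
Δx_1 = 0.340625 × (+50) / 0.1615625 = 17.03125 / 0.1615625 ≈ 105.42.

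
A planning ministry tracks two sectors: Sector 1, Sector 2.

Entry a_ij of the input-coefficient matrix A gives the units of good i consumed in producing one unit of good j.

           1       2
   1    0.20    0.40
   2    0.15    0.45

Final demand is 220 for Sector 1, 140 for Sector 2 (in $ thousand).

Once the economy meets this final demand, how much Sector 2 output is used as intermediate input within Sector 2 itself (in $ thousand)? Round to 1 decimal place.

z_22 = 171.7

I − A =
  [   0.80    -0.40]
  [  -0.15     0.55]
det(I−A) = (0.80)(0.55) − (-0.40)(-0.15) = 0.3800
adj(I−A) = [[0.55, 0.40], [0.15, 0.80]]
(I − A)⁻¹ = adj(I−A) / det(I−A) ≈
  [   1.4474     1.0526]
  [   0.3947     2.1053]
First solve x = (I − A)⁻¹ d = adj(I−A)·d / det(I−A); in particular x_2 = (0.15·220 + 0.80·140) / 0.3800 = 145.00 / 0.3800 ≈ 381.579.
Intermediate flow from 2 to 2: z_22 = a_22 · x_2 = 0.45 × 145.00 / 0.3800 = 65.25 / 0.3800 ≈ 171.7.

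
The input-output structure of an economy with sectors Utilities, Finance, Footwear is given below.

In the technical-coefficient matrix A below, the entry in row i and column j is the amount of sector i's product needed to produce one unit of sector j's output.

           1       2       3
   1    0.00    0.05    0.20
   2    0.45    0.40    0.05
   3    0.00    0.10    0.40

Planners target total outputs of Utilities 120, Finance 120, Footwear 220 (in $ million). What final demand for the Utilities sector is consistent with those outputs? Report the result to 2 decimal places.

I − A =
  [   1.00    -0.05    -0.20]
  [  -0.45     0.60    -0.05]
  [   0.00    -0.10     0.60]
d = (I − A) x:
  d_1 = (+1.00)·120 + (-0.05)·120 + (-0.20)·220 = 70.00
  d_2 = (-0.45)·120 + (+0.60)·120 + (-0.05)·220 = 7.00
  d_3 = (+0.00)·120 + (-0.10)·120 + (+0.60)·220 = 120.00

d_1 = 70.00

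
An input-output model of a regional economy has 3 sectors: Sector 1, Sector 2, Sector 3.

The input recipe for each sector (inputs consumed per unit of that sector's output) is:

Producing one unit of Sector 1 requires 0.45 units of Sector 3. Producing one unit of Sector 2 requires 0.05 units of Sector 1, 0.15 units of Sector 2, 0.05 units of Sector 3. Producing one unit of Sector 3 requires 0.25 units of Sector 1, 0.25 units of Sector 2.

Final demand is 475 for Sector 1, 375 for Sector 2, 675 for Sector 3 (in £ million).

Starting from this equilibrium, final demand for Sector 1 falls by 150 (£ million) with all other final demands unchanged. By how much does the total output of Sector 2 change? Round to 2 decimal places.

Δx_2 = -22.92

I − A =
  [   1.00    -0.05    -0.25]
  [   0.00     0.85    -0.25]
  [  -0.45    -0.05     1.00]
Cofactors of I−A, C_ij = (−1)^(i+j)·(minor ij) (rows/columns in the sector order above):
  C_11 = (0.85)(1.00) − (-0.25)(-0.05) = 0.8375
  C_12 = −[(0.00)(1.00) − (-0.25)(-0.45)] = 0.1125
  C_13 = (0.00)(-0.05) − (0.85)(-0.45) = 0.3825
  C_21 = −[(-0.05)(1.00) − (-0.25)(-0.05)] = 0.0625
  C_22 = (1.00)(1.00) − (-0.25)(-0.45) = 0.8875
  C_23 = −[(1.00)(-0.05) − (-0.05)(-0.45)] = 0.0725
  C_31 = (-0.05)(-0.25) − (-0.25)(0.85) = 0.2250
  C_32 = −[(1.00)(-0.25) − (-0.25)(0.00)] = 0.2500
  C_33 = (1.00)(0.85) − (-0.05)(0.00) = 0.8500
det(I−A) = Σ_j (I−A)_1j·C_1j = (1.00)(0.8375) + (-0.05)(0.1125) + (-0.25)(0.3825) = 0.73625
adj(I−A) = Cᵀ =
  [ 0.8375   0.0625   0.2250]
  [ 0.1125   0.8875   0.2500]
  [ 0.3825   0.0725   0.8500]
(I − A)⁻¹ = adj(I−A) / det(I−A) ≈
  [   1.1375     0.0849     0.3056]
  [   0.1528     1.2054     0.3396]
  [   0.5195     0.0985     1.1545]
Δx = (I − A)⁻¹ Δd with Δd having -150 in the Sector 1 component and 0 elsewhere.
So Δx_2 = L_21 · (-150), where L_21 = adj(I−A)_21 / det(I−A) = 0.1125 / 0.73625.
Δx_2 = 0.1125 × (-150) / 0.73625 = -16.875 / 0.73625 ≈ -22.92.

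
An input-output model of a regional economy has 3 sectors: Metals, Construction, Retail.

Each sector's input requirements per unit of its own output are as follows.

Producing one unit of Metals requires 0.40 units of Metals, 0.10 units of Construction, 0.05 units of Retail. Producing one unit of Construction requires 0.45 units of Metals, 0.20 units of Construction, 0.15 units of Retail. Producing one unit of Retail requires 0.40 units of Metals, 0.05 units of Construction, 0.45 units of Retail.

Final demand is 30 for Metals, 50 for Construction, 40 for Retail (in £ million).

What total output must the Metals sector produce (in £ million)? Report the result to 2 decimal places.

I − A =
  [   0.60    -0.45    -0.40]
  [  -0.10     0.80    -0.05]
  [  -0.05    -0.15     0.55]
Cofactors of I−A, C_ij = (−1)^(i+j)·(minor ij) (rows/columns in the sector order above):
  C_11 = (0.80)(0.55) − (-0.05)(-0.15) = 0.4325
  C_12 = −[(-0.10)(0.55) − (-0.05)(-0.05)] = 0.0575
  C_13 = (-0.10)(-0.15) − (0.80)(-0.05) = 0.0550
  C_21 = −[(-0.45)(0.55) − (-0.40)(-0.15)] = 0.3075
  C_22 = (0.60)(0.55) − (-0.40)(-0.05) = 0.3100
  C_23 = −[(0.60)(-0.15) − (-0.45)(-0.05)] = 0.1125
  C_31 = (-0.45)(-0.05) − (-0.40)(0.80) = 0.3425
  C_32 = −[(0.60)(-0.05) − (-0.40)(-0.10)] = 0.0700
  C_33 = (0.60)(0.80) − (-0.45)(-0.10) = 0.4350
det(I−A) = Σ_j (I−A)_1j·C_1j = (0.60)(0.4325) + (-0.45)(0.0575) + (-0.40)(0.0550) = 0.211625
adj(I−A) = Cᵀ =
  [ 0.4325   0.3075   0.3425]
  [ 0.0575   0.3100   0.0700]
  [ 0.0550   0.1125   0.4350]
(I − A)⁻¹ = adj(I−A) / det(I−A) ≈
  [   2.0437     1.4530     1.6184]
  [   0.2717     1.4649     0.3308]
  [   0.2599     0.5316     2.0555]
x = (I − A)⁻¹ d = adj(I−A)·d / det(I−A), with det(I−A) = 0.211625:
  x_1 = (0.4325·30 + 0.3075·50 + 0.3425·40) / 0.211625 = 42.05 / 0.211625 ≈ 198.70
  x_2 = (0.0575·30 + 0.3100·50 + 0.0700·40) / 0.211625 = 20.025 / 0.211625 ≈ 94.62
  x_3 = (0.0550·30 + 0.1125·50 + 0.4350·40) / 0.211625 = 24.675 / 0.211625 ≈ 116.60

x_1 = 198.70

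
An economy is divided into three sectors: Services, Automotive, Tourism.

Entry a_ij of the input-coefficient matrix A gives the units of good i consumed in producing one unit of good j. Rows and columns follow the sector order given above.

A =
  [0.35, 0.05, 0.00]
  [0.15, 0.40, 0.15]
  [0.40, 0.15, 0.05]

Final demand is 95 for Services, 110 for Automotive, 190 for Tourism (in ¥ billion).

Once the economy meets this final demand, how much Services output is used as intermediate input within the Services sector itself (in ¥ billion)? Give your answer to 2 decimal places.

I − A =
  [   0.65    -0.05     0.00]
  [  -0.15     0.60    -0.15]
  [  -0.40    -0.15     0.95]
Cofactors of I−A, C_ij = (−1)^(i+j)·(minor ij) (rows/columns in the sector order above):
  C_11 = (0.60)(0.95) − (-0.15)(-0.15) = 0.5475
  C_12 = −[(-0.15)(0.95) − (-0.15)(-0.40)] = 0.2025
  C_13 = (-0.15)(-0.15) − (0.60)(-0.40) = 0.2625
  C_21 = −[(-0.05)(0.95) − (0.00)(-0.15)] = 0.0475
  C_22 = (0.65)(0.95) − (0.00)(-0.40) = 0.6175
  C_23 = −[(0.65)(-0.15) − (-0.05)(-0.40)] = 0.1175
  C_31 = (-0.05)(-0.15) − (0.00)(0.60) = 0.0075
  C_32 = −[(0.65)(-0.15) − (0.00)(-0.15)] = 0.0975
  C_33 = (0.65)(0.60) − (-0.05)(-0.15) = 0.3825
det(I−A) = Σ_j (I−A)_1j·C_1j = (0.65)(0.5475) + (-0.05)(0.2025) + (0.00)(0.2625) = 0.34575
adj(I−A) = Cᵀ =
  [ 0.5475   0.0475   0.0075]
  [ 0.2025   0.6175   0.0975]
  [ 0.2625   0.1175   0.3825]
(I − A)⁻¹ = adj(I−A) / det(I−A) ≈
  [   1.5835     0.1374     0.0217]
  [   0.5857     1.7860     0.2820]
  [   0.7592     0.3398     1.1063]
First solve x = (I − A)⁻¹ d = adj(I−A)·d / det(I−A); in particular x_1 = (0.5475·95 + 0.0475·110 + 0.0075·190) / 0.34575 = 58.6625 / 0.34575 ≈ 169.6674.
Intermediate flow from 1 to 1: z_11 = a_11 · x_1 = 0.35 × 58.6625 / 0.34575 = 20.531875 / 0.34575 ≈ 59.38.

z_11 = 59.38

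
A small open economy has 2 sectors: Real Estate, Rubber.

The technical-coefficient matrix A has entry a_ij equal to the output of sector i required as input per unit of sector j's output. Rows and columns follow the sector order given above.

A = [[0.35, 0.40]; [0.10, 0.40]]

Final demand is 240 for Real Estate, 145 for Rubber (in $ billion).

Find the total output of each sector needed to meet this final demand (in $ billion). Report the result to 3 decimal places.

x_1 = 577.143, x_2 = 337.857

I − A =
  [   0.65    -0.40]
  [  -0.10     0.60]
det(I−A) = (0.65)(0.60) − (-0.40)(-0.10) = 0.3500
adj(I−A) = [[0.60, 0.40], [0.10, 0.65]]
(I − A)⁻¹ = adj(I−A) / det(I−A) ≈
  [   1.7143     1.1429]
  [   0.2857     1.8571]
x = (I − A)⁻¹ d = adj(I−A)·d / det(I−A), with det(I−A) = 0.3500:
  x_1 = (0.60·240 + 0.40·145) / 0.3500 = 202.00 / 0.3500 ≈ 577.143
  x_2 = (0.10·240 + 0.65·145) / 0.3500 = 118.25 / 0.3500 ≈ 337.857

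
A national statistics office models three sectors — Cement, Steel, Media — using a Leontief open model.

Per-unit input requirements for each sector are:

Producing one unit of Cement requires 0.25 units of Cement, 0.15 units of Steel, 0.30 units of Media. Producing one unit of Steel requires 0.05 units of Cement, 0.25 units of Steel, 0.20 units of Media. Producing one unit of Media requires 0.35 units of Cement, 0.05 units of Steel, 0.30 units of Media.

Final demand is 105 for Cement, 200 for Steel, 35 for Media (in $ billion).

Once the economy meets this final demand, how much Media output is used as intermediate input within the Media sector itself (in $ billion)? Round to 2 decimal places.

I − A =
  [   0.75    -0.05    -0.35]
  [  -0.15     0.75    -0.05]
  [  -0.30    -0.20     0.70]
Cofactors of I−A, C_ij = (−1)^(i+j)·(minor ij) (rows/columns in the sector order above):
  C_11 = (0.75)(0.70) − (-0.05)(-0.20) = 0.5150
  C_12 = −[(-0.15)(0.70) − (-0.05)(-0.30)] = 0.1200
  C_13 = (-0.15)(-0.20) − (0.75)(-0.30) = 0.2550
  C_21 = −[(-0.05)(0.70) − (-0.35)(-0.20)] = 0.1050
  C_22 = (0.75)(0.70) − (-0.35)(-0.30) = 0.4200
  C_23 = −[(0.75)(-0.20) − (-0.05)(-0.30)] = 0.1650
  C_31 = (-0.05)(-0.05) − (-0.35)(0.75) = 0.2650
  C_32 = −[(0.75)(-0.05) − (-0.35)(-0.15)] = 0.0900
  C_33 = (0.75)(0.75) − (-0.05)(-0.15) = 0.5550
det(I−A) = Σ_j (I−A)_1j·C_1j = (0.75)(0.5150) + (-0.05)(0.1200) + (-0.35)(0.2550) = 0.2910
adj(I−A) = Cᵀ =
  [ 0.5150   0.1050   0.2650]
  [ 0.1200   0.4200   0.0900]
  [ 0.2550   0.1650   0.5550]
(I − A)⁻¹ = adj(I−A) / det(I−A) ≈
  [   1.7698     0.3608     0.9107]
  [   0.4124     1.4433     0.3093]
  [   0.8763     0.5670     1.9072]
First solve x = (I − A)⁻¹ d = adj(I−A)·d / det(I−A); in particular x_M = (0.2550·105 + 0.1650·200 + 0.5550·35) / 0.2910 = 79.20 / 0.2910 ≈ 272.1649.
Intermediate flow from M to M: z_MM = a_MM · x_M = 0.30 × 79.20 / 0.2910 = 23.76 / 0.2910 ≈ 81.65.

z_MM = 81.65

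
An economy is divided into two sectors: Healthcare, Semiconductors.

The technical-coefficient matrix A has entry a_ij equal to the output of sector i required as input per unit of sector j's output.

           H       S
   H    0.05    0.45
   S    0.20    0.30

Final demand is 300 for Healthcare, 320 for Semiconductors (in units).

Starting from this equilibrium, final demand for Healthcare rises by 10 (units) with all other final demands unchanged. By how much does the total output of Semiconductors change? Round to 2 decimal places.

Δx_S = 3.48

I − A =
  [   0.95    -0.45]
  [  -0.20     0.70]
det(I−A) = (0.95)(0.70) − (-0.45)(-0.20) = 0.5750
adj(I−A) = [[0.70, 0.45], [0.20, 0.95]]
(I − A)⁻¹ = adj(I−A) / det(I−A) ≈
  [   1.2174     0.7826]
  [   0.3478     1.6522]
Δx = (I − A)⁻¹ Δd with Δd having +10 in the Healthcare component and 0 elsewhere.
So Δx_S = L_SH · (+10), where L_SH = adj(I−A)_SH / det(I−A) = 0.20 / 0.5750.
Δx_S = 0.20 × (+10) / 0.5750 = 2.00 / 0.5750 ≈ 3.48.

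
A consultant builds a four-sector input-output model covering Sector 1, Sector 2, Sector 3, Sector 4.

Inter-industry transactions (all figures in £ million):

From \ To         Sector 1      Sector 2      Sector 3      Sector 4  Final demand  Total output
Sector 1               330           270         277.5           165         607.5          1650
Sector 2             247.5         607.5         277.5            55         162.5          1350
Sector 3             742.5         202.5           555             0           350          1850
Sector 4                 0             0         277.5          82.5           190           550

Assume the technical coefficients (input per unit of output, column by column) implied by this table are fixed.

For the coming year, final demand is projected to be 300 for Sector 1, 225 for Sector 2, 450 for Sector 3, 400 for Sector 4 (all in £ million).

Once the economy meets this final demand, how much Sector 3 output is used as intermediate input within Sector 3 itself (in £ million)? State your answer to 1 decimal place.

z_33 = 549.4

Technical coefficients a_ij = z_ij / X_j:
  a_11 = 330/1650 = 0.20, a_21 = 247.5/1650 = 0.15, a_31 = 742.5/1650 = 0.45, a_41 = 0/1650 = 0.00
  a_12 = 270/1350 = 0.20, a_22 = 607.5/1350 = 0.45, a_32 = 202.5/1350 = 0.15, a_42 = 0/1350 = 0.00
  a_13 = 277.5/1850 = 0.15, a_23 = 277.5/1850 = 0.15, a_33 = 555/1850 = 0.30, a_43 = 277.5/1850 = 0.15
  a_14 = 165/550 = 0.30, a_24 = 55/550 = 0.10, a_34 = 0/550 = 0.00, a_44 = 82.5/550 = 0.15
I − A =
  [   0.80    -0.20    -0.15    -0.30]
  [  -0.15     0.55    -0.15    -0.10]
  [  -0.45    -0.15     0.70     0.00]
  [   0.00     0.00    -0.15     0.85]
Compute the cofactors C_ij = (−1)^(i+j)·(3×3 minor ij) of I−A; the adjugate is their transpose:
adj(I−A) = Cᵀ =
  [ 0.305875   0.144875   0.123375   0.125000]
  [ 0.153375   0.398375   0.139875   0.101000]
  [ 0.229500   0.178500   0.348500   0.102000]
  [ 0.040500   0.031500   0.061500   0.215000]
det(I−A) = Σ_j (I−A)_1j·C_1j = (0.80)(0.305875) + (-0.20)(0.153375) + (-0.15)(0.229500) + (-0.30)(0.040500) = 0.16745
(I − A)⁻¹ = adj(I−A) / det(I−A) ≈
  [   1.8267     0.8652     0.7368     0.7465]
  [   0.9159     2.3791     0.8353     0.6032]
  [   1.3706     1.0660     2.0812     0.6091]
  [   0.2419     0.1881     0.3673     1.2840]
First solve x = (I − A)⁻¹ d = adj(I−A)·d / det(I−A); in particular x_3 = (0.229500·300 + 0.178500·225 + 0.348500·450 + 0.102000·400) / 0.16745 = 306.6375 / 0.16745 ≈ 1831.218.
Intermediate flow from 3 to 3: z_33 = a_33 · x_3 = 0.30 × 306.6375 / 0.16745 = 91.99125 / 0.16745 ≈ 549.4.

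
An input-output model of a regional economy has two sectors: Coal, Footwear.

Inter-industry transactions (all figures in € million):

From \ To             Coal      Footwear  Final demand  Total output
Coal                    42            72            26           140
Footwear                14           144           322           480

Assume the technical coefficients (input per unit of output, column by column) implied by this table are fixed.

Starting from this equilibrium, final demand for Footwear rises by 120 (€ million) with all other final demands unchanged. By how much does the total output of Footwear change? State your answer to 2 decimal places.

Δx_F = 176.84

Technical coefficients a_ij = z_ij / X_j:
  a_CC = 42/140 = 0.30, a_FC = 14/140 = 0.10
  a_CF = 72/480 = 0.15, a_FF = 144/480 = 0.30
I − A =
  [   0.70    -0.15]
  [  -0.10     0.70]
det(I−A) = (0.70)(0.70) − (-0.15)(-0.10) = 0.4750
adj(I−A) = [[0.70, 0.15], [0.10, 0.70]]
(I − A)⁻¹ = adj(I−A) / det(I−A) ≈
  [   1.4737     0.3158]
  [   0.2105     1.4737]
Δx = (I − A)⁻¹ Δd with Δd having +120 in the Footwear component and 0 elsewhere.
So Δx_F = L_FF · (+120), where L_FF = adj(I−A)_FF / det(I−A) = 0.70 / 0.4750.
Δx_F = 0.70 × (+120) / 0.4750 = 84.00 / 0.4750 ≈ 176.84.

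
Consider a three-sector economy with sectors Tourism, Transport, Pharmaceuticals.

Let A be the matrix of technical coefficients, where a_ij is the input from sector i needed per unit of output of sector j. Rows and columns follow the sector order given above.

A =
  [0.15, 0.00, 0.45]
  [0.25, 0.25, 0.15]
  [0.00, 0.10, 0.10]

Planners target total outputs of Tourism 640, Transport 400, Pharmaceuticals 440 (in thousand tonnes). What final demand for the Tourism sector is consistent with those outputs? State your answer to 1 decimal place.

I − A =
  [   0.85     0.00    -0.45]
  [  -0.25     0.75    -0.15]
  [   0.00    -0.10     0.90]
d = (I − A) x:
  d_1 = (+0.85)·640 + (+0.00)·400 + (-0.45)·440 = 346.0
  d_2 = (-0.25)·640 + (+0.75)·400 + (-0.15)·440 = 74.0
  d_3 = (+0.00)·640 + (-0.10)·400 + (+0.90)·440 = 356.0

d_1 = 346.0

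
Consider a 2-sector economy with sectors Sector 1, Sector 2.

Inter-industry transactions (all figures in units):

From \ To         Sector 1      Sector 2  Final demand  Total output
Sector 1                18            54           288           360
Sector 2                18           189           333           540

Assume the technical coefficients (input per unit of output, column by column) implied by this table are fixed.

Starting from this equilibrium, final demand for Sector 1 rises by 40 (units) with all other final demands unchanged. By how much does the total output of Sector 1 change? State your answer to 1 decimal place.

Technical coefficients a_ij = z_ij / X_j:
  a_11 = 18/360 = 0.05, a_21 = 18/360 = 0.05
  a_12 = 54/540 = 0.10, a_22 = 189/540 = 0.35
I − A =
  [   0.95    -0.10]
  [  -0.05     0.65]
det(I−A) = (0.95)(0.65) − (-0.10)(-0.05) = 0.6125
adj(I−A) = [[0.65, 0.10], [0.05, 0.95]]
(I − A)⁻¹ = adj(I−A) / det(I−A) ≈
  [   1.0612     0.1633]
  [   0.0816     1.5510]
Δx = (I − A)⁻¹ Δd with Δd having +40 in the Sector 1 component and 0 elsewhere.
So Δx_1 = L_11 · (+40), where L_11 = adj(I−A)_11 / det(I−A) = 0.65 / 0.6125.
Δx_1 = 0.65 × (+40) / 0.6125 = 26.00 / 0.6125 ≈ 42.4.

Δx_1 = 42.4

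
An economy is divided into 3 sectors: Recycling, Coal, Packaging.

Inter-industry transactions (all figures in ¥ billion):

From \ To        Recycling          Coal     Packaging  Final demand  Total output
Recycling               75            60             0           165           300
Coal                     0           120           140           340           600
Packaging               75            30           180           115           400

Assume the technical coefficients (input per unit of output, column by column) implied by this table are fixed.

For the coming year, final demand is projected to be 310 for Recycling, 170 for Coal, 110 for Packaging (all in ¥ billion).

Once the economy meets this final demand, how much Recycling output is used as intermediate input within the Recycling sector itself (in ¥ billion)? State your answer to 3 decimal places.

z_RR = 116.978

Technical coefficients a_ij = z_ij / X_j:
  a_RR = 75/300 = 0.25, a_CR = 0/300 = 0.00, a_PR = 75/300 = 0.25
  a_RC = 60/600 = 0.10, a_CC = 120/600 = 0.20, a_PC = 30/600 = 0.05
  a_RP = 0/400 = 0.00, a_CP = 140/400 = 0.35, a_PP = 180/400 = 0.45
I − A =
  [   0.75    -0.10     0.00]
  [   0.00     0.80    -0.35]
  [  -0.25    -0.05     0.55]
Cofactors of I−A, C_ij = (−1)^(i+j)·(minor ij) (rows/columns in the sector order above):
  C_11 = (0.80)(0.55) − (-0.35)(-0.05) = 0.4225
  C_12 = −[(0.00)(0.55) − (-0.35)(-0.25)] = 0.0875
  C_13 = (0.00)(-0.05) − (0.80)(-0.25) = 0.2000
  C_21 = −[(-0.10)(0.55) − (0.00)(-0.05)] = 0.0550
  C_22 = (0.75)(0.55) − (0.00)(-0.25) = 0.4125
  C_23 = −[(0.75)(-0.05) − (-0.10)(-0.25)] = 0.0625
  C_31 = (-0.10)(-0.35) − (0.00)(0.80) = 0.0350
  C_32 = −[(0.75)(-0.35) − (0.00)(0.00)] = 0.2625
  C_33 = (0.75)(0.80) − (-0.10)(0.00) = 0.6000
det(I−A) = Σ_j (I−A)_1j·C_1j = (0.75)(0.4225) + (-0.10)(0.0875) + (0.00)(0.2000) = 0.308125
adj(I−A) = Cᵀ =
  [ 0.4225   0.0550   0.0350]
  [ 0.0875   0.4125   0.2625]
  [ 0.2000   0.0625   0.6000]
(I − A)⁻¹ = adj(I−A) / det(I−A) ≈
  [   1.3712     0.1785     0.1136]
  [   0.2840     1.3387     0.8519]
  [   0.6491     0.2028     1.9473]
First solve x = (I − A)⁻¹ d = adj(I−A)·d / det(I−A); in particular x_R = (0.4225·310 + 0.0550·170 + 0.0350·110) / 0.308125 = 144.175 / 0.308125 ≈ 467.91075.
Intermediate flow from R to R: z_RR = a_RR · x_R = 0.25 × 144.175 / 0.308125 = 36.04375 / 0.308125 ≈ 116.978.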